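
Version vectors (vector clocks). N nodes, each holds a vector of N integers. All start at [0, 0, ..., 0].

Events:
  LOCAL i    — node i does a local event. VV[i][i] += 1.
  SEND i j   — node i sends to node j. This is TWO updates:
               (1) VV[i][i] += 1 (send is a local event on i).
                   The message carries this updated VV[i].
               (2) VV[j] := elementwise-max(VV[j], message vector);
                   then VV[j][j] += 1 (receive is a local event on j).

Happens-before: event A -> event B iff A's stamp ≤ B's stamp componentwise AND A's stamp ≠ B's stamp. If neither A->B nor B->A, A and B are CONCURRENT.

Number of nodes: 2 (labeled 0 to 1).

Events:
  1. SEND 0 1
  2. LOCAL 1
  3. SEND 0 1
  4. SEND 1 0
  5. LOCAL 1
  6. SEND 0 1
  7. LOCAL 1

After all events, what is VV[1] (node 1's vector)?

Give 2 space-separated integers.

Answer: 4 7

Derivation:
Initial: VV[0]=[0, 0]
Initial: VV[1]=[0, 0]
Event 1: SEND 0->1: VV[0][0]++ -> VV[0]=[1, 0], msg_vec=[1, 0]; VV[1]=max(VV[1],msg_vec) then VV[1][1]++ -> VV[1]=[1, 1]
Event 2: LOCAL 1: VV[1][1]++ -> VV[1]=[1, 2]
Event 3: SEND 0->1: VV[0][0]++ -> VV[0]=[2, 0], msg_vec=[2, 0]; VV[1]=max(VV[1],msg_vec) then VV[1][1]++ -> VV[1]=[2, 3]
Event 4: SEND 1->0: VV[1][1]++ -> VV[1]=[2, 4], msg_vec=[2, 4]; VV[0]=max(VV[0],msg_vec) then VV[0][0]++ -> VV[0]=[3, 4]
Event 5: LOCAL 1: VV[1][1]++ -> VV[1]=[2, 5]
Event 6: SEND 0->1: VV[0][0]++ -> VV[0]=[4, 4], msg_vec=[4, 4]; VV[1]=max(VV[1],msg_vec) then VV[1][1]++ -> VV[1]=[4, 6]
Event 7: LOCAL 1: VV[1][1]++ -> VV[1]=[4, 7]
Final vectors: VV[0]=[4, 4]; VV[1]=[4, 7]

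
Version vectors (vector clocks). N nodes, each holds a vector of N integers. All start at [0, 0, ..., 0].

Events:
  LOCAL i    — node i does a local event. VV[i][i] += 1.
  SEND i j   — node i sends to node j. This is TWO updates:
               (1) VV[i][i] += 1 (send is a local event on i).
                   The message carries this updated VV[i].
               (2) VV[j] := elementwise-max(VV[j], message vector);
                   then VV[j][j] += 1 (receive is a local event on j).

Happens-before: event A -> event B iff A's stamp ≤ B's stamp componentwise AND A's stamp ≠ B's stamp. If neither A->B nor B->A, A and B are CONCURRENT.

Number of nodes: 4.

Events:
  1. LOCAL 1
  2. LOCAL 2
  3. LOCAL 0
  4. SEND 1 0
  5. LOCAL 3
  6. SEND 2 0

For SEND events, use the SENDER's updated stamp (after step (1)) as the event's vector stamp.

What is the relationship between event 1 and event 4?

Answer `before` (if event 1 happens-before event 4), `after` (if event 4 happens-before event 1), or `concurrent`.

Initial: VV[0]=[0, 0, 0, 0]
Initial: VV[1]=[0, 0, 0, 0]
Initial: VV[2]=[0, 0, 0, 0]
Initial: VV[3]=[0, 0, 0, 0]
Event 1: LOCAL 1: VV[1][1]++ -> VV[1]=[0, 1, 0, 0]
Event 2: LOCAL 2: VV[2][2]++ -> VV[2]=[0, 0, 1, 0]
Event 3: LOCAL 0: VV[0][0]++ -> VV[0]=[1, 0, 0, 0]
Event 4: SEND 1->0: VV[1][1]++ -> VV[1]=[0, 2, 0, 0], msg_vec=[0, 2, 0, 0]; VV[0]=max(VV[0],msg_vec) then VV[0][0]++ -> VV[0]=[2, 2, 0, 0]
Event 5: LOCAL 3: VV[3][3]++ -> VV[3]=[0, 0, 0, 1]
Event 6: SEND 2->0: VV[2][2]++ -> VV[2]=[0, 0, 2, 0], msg_vec=[0, 0, 2, 0]; VV[0]=max(VV[0],msg_vec) then VV[0][0]++ -> VV[0]=[3, 2, 2, 0]
Event 1 stamp: [0, 1, 0, 0]
Event 4 stamp: [0, 2, 0, 0]
[0, 1, 0, 0] <= [0, 2, 0, 0]? True
[0, 2, 0, 0] <= [0, 1, 0, 0]? False
Relation: before

Answer: before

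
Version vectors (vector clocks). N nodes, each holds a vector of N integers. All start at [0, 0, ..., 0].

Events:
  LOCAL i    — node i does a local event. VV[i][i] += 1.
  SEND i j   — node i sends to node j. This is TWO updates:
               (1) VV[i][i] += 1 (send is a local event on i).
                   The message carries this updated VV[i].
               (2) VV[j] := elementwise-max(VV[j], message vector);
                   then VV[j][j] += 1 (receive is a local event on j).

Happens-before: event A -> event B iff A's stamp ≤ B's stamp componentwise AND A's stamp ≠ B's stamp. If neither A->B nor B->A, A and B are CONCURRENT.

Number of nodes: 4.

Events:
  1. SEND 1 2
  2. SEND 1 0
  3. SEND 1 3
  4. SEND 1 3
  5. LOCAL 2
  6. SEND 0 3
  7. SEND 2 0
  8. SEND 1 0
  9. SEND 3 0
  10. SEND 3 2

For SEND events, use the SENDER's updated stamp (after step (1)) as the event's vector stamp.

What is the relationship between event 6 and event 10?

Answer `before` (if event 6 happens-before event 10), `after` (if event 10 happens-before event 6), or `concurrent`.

Answer: before

Derivation:
Initial: VV[0]=[0, 0, 0, 0]
Initial: VV[1]=[0, 0, 0, 0]
Initial: VV[2]=[0, 0, 0, 0]
Initial: VV[3]=[0, 0, 0, 0]
Event 1: SEND 1->2: VV[1][1]++ -> VV[1]=[0, 1, 0, 0], msg_vec=[0, 1, 0, 0]; VV[2]=max(VV[2],msg_vec) then VV[2][2]++ -> VV[2]=[0, 1, 1, 0]
Event 2: SEND 1->0: VV[1][1]++ -> VV[1]=[0, 2, 0, 0], msg_vec=[0, 2, 0, 0]; VV[0]=max(VV[0],msg_vec) then VV[0][0]++ -> VV[0]=[1, 2, 0, 0]
Event 3: SEND 1->3: VV[1][1]++ -> VV[1]=[0, 3, 0, 0], msg_vec=[0, 3, 0, 0]; VV[3]=max(VV[3],msg_vec) then VV[3][3]++ -> VV[3]=[0, 3, 0, 1]
Event 4: SEND 1->3: VV[1][1]++ -> VV[1]=[0, 4, 0, 0], msg_vec=[0, 4, 0, 0]; VV[3]=max(VV[3],msg_vec) then VV[3][3]++ -> VV[3]=[0, 4, 0, 2]
Event 5: LOCAL 2: VV[2][2]++ -> VV[2]=[0, 1, 2, 0]
Event 6: SEND 0->3: VV[0][0]++ -> VV[0]=[2, 2, 0, 0], msg_vec=[2, 2, 0, 0]; VV[3]=max(VV[3],msg_vec) then VV[3][3]++ -> VV[3]=[2, 4, 0, 3]
Event 7: SEND 2->0: VV[2][2]++ -> VV[2]=[0, 1, 3, 0], msg_vec=[0, 1, 3, 0]; VV[0]=max(VV[0],msg_vec) then VV[0][0]++ -> VV[0]=[3, 2, 3, 0]
Event 8: SEND 1->0: VV[1][1]++ -> VV[1]=[0, 5, 0, 0], msg_vec=[0, 5, 0, 0]; VV[0]=max(VV[0],msg_vec) then VV[0][0]++ -> VV[0]=[4, 5, 3, 0]
Event 9: SEND 3->0: VV[3][3]++ -> VV[3]=[2, 4, 0, 4], msg_vec=[2, 4, 0, 4]; VV[0]=max(VV[0],msg_vec) then VV[0][0]++ -> VV[0]=[5, 5, 3, 4]
Event 10: SEND 3->2: VV[3][3]++ -> VV[3]=[2, 4, 0, 5], msg_vec=[2, 4, 0, 5]; VV[2]=max(VV[2],msg_vec) then VV[2][2]++ -> VV[2]=[2, 4, 4, 5]
Event 6 stamp: [2, 2, 0, 0]
Event 10 stamp: [2, 4, 0, 5]
[2, 2, 0, 0] <= [2, 4, 0, 5]? True
[2, 4, 0, 5] <= [2, 2, 0, 0]? False
Relation: before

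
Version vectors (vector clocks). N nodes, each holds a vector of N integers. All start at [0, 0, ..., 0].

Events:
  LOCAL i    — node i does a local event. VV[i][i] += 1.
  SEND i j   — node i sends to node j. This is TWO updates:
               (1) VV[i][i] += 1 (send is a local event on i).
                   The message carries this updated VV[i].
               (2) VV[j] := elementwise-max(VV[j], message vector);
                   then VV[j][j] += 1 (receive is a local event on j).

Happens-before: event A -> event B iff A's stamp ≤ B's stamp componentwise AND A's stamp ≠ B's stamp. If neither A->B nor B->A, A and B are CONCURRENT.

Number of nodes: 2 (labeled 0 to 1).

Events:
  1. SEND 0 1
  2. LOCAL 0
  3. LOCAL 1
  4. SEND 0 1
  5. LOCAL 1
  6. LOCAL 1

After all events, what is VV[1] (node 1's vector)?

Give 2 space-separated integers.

Initial: VV[0]=[0, 0]
Initial: VV[1]=[0, 0]
Event 1: SEND 0->1: VV[0][0]++ -> VV[0]=[1, 0], msg_vec=[1, 0]; VV[1]=max(VV[1],msg_vec) then VV[1][1]++ -> VV[1]=[1, 1]
Event 2: LOCAL 0: VV[0][0]++ -> VV[0]=[2, 0]
Event 3: LOCAL 1: VV[1][1]++ -> VV[1]=[1, 2]
Event 4: SEND 0->1: VV[0][0]++ -> VV[0]=[3, 0], msg_vec=[3, 0]; VV[1]=max(VV[1],msg_vec) then VV[1][1]++ -> VV[1]=[3, 3]
Event 5: LOCAL 1: VV[1][1]++ -> VV[1]=[3, 4]
Event 6: LOCAL 1: VV[1][1]++ -> VV[1]=[3, 5]
Final vectors: VV[0]=[3, 0]; VV[1]=[3, 5]

Answer: 3 5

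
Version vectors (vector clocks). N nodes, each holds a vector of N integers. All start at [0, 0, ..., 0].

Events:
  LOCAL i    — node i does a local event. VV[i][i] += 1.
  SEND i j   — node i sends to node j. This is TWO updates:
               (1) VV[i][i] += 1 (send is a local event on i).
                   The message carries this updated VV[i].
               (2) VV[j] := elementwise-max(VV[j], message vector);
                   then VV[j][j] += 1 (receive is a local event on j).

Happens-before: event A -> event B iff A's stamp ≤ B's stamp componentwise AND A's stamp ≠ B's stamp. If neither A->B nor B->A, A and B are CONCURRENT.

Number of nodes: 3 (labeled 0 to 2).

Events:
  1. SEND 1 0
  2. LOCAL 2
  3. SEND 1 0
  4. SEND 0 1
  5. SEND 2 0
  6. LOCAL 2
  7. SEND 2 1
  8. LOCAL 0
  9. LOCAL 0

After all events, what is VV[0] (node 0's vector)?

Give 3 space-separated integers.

Initial: VV[0]=[0, 0, 0]
Initial: VV[1]=[0, 0, 0]
Initial: VV[2]=[0, 0, 0]
Event 1: SEND 1->0: VV[1][1]++ -> VV[1]=[0, 1, 0], msg_vec=[0, 1, 0]; VV[0]=max(VV[0],msg_vec) then VV[0][0]++ -> VV[0]=[1, 1, 0]
Event 2: LOCAL 2: VV[2][2]++ -> VV[2]=[0, 0, 1]
Event 3: SEND 1->0: VV[1][1]++ -> VV[1]=[0, 2, 0], msg_vec=[0, 2, 0]; VV[0]=max(VV[0],msg_vec) then VV[0][0]++ -> VV[0]=[2, 2, 0]
Event 4: SEND 0->1: VV[0][0]++ -> VV[0]=[3, 2, 0], msg_vec=[3, 2, 0]; VV[1]=max(VV[1],msg_vec) then VV[1][1]++ -> VV[1]=[3, 3, 0]
Event 5: SEND 2->0: VV[2][2]++ -> VV[2]=[0, 0, 2], msg_vec=[0, 0, 2]; VV[0]=max(VV[0],msg_vec) then VV[0][0]++ -> VV[0]=[4, 2, 2]
Event 6: LOCAL 2: VV[2][2]++ -> VV[2]=[0, 0, 3]
Event 7: SEND 2->1: VV[2][2]++ -> VV[2]=[0, 0, 4], msg_vec=[0, 0, 4]; VV[1]=max(VV[1],msg_vec) then VV[1][1]++ -> VV[1]=[3, 4, 4]
Event 8: LOCAL 0: VV[0][0]++ -> VV[0]=[5, 2, 2]
Event 9: LOCAL 0: VV[0][0]++ -> VV[0]=[6, 2, 2]
Final vectors: VV[0]=[6, 2, 2]; VV[1]=[3, 4, 4]; VV[2]=[0, 0, 4]

Answer: 6 2 2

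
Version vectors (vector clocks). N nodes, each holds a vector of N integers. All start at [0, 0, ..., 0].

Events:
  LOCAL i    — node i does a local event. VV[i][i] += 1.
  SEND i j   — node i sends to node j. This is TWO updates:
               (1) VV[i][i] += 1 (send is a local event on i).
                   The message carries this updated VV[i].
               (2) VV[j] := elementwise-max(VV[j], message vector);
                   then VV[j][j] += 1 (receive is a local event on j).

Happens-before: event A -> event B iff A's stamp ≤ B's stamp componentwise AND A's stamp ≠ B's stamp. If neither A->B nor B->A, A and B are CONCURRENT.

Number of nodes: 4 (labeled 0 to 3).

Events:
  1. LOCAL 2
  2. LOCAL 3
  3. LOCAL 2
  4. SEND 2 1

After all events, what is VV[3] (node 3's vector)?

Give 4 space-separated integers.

Answer: 0 0 0 1

Derivation:
Initial: VV[0]=[0, 0, 0, 0]
Initial: VV[1]=[0, 0, 0, 0]
Initial: VV[2]=[0, 0, 0, 0]
Initial: VV[3]=[0, 0, 0, 0]
Event 1: LOCAL 2: VV[2][2]++ -> VV[2]=[0, 0, 1, 0]
Event 2: LOCAL 3: VV[3][3]++ -> VV[3]=[0, 0, 0, 1]
Event 3: LOCAL 2: VV[2][2]++ -> VV[2]=[0, 0, 2, 0]
Event 4: SEND 2->1: VV[2][2]++ -> VV[2]=[0, 0, 3, 0], msg_vec=[0, 0, 3, 0]; VV[1]=max(VV[1],msg_vec) then VV[1][1]++ -> VV[1]=[0, 1, 3, 0]
Final vectors: VV[0]=[0, 0, 0, 0]; VV[1]=[0, 1, 3, 0]; VV[2]=[0, 0, 3, 0]; VV[3]=[0, 0, 0, 1]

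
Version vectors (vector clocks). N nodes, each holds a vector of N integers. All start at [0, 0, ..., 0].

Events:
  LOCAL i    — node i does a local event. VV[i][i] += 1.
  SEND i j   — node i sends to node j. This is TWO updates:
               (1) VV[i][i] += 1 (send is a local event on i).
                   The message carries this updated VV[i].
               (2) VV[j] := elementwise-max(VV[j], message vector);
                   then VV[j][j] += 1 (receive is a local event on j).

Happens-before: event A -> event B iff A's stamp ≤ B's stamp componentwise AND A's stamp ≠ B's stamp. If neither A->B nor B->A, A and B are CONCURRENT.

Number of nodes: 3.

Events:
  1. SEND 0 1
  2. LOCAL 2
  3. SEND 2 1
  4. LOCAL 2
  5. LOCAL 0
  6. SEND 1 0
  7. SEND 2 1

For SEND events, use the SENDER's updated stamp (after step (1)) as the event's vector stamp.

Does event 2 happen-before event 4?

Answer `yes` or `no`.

Initial: VV[0]=[0, 0, 0]
Initial: VV[1]=[0, 0, 0]
Initial: VV[2]=[0, 0, 0]
Event 1: SEND 0->1: VV[0][0]++ -> VV[0]=[1, 0, 0], msg_vec=[1, 0, 0]; VV[1]=max(VV[1],msg_vec) then VV[1][1]++ -> VV[1]=[1, 1, 0]
Event 2: LOCAL 2: VV[2][2]++ -> VV[2]=[0, 0, 1]
Event 3: SEND 2->1: VV[2][2]++ -> VV[2]=[0, 0, 2], msg_vec=[0, 0, 2]; VV[1]=max(VV[1],msg_vec) then VV[1][1]++ -> VV[1]=[1, 2, 2]
Event 4: LOCAL 2: VV[2][2]++ -> VV[2]=[0, 0, 3]
Event 5: LOCAL 0: VV[0][0]++ -> VV[0]=[2, 0, 0]
Event 6: SEND 1->0: VV[1][1]++ -> VV[1]=[1, 3, 2], msg_vec=[1, 3, 2]; VV[0]=max(VV[0],msg_vec) then VV[0][0]++ -> VV[0]=[3, 3, 2]
Event 7: SEND 2->1: VV[2][2]++ -> VV[2]=[0, 0, 4], msg_vec=[0, 0, 4]; VV[1]=max(VV[1],msg_vec) then VV[1][1]++ -> VV[1]=[1, 4, 4]
Event 2 stamp: [0, 0, 1]
Event 4 stamp: [0, 0, 3]
[0, 0, 1] <= [0, 0, 3]? True. Equal? False. Happens-before: True

Answer: yes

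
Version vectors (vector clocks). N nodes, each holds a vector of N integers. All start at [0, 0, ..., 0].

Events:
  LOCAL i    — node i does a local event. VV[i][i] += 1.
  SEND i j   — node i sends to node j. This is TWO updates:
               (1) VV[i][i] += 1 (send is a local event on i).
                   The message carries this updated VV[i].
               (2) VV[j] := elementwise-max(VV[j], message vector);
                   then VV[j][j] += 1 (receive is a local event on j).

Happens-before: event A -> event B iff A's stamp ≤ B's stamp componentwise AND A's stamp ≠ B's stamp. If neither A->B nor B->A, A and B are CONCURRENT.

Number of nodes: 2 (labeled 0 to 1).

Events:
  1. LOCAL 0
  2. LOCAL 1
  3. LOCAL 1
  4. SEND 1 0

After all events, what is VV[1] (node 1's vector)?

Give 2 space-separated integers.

Initial: VV[0]=[0, 0]
Initial: VV[1]=[0, 0]
Event 1: LOCAL 0: VV[0][0]++ -> VV[0]=[1, 0]
Event 2: LOCAL 1: VV[1][1]++ -> VV[1]=[0, 1]
Event 3: LOCAL 1: VV[1][1]++ -> VV[1]=[0, 2]
Event 4: SEND 1->0: VV[1][1]++ -> VV[1]=[0, 3], msg_vec=[0, 3]; VV[0]=max(VV[0],msg_vec) then VV[0][0]++ -> VV[0]=[2, 3]
Final vectors: VV[0]=[2, 3]; VV[1]=[0, 3]

Answer: 0 3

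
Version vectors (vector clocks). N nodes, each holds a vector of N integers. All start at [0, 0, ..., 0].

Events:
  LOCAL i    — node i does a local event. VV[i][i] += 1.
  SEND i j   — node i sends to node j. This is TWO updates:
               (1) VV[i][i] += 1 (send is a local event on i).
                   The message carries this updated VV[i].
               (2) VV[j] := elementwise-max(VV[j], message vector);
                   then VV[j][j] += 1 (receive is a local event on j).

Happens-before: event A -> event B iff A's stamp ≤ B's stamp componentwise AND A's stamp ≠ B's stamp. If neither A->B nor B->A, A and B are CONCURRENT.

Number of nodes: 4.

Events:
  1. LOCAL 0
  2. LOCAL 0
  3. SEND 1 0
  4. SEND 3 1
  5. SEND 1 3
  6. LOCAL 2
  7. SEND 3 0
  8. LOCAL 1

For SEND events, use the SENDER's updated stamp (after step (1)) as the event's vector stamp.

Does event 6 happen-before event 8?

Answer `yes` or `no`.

Initial: VV[0]=[0, 0, 0, 0]
Initial: VV[1]=[0, 0, 0, 0]
Initial: VV[2]=[0, 0, 0, 0]
Initial: VV[3]=[0, 0, 0, 0]
Event 1: LOCAL 0: VV[0][0]++ -> VV[0]=[1, 0, 0, 0]
Event 2: LOCAL 0: VV[0][0]++ -> VV[0]=[2, 0, 0, 0]
Event 3: SEND 1->0: VV[1][1]++ -> VV[1]=[0, 1, 0, 0], msg_vec=[0, 1, 0, 0]; VV[0]=max(VV[0],msg_vec) then VV[0][0]++ -> VV[0]=[3, 1, 0, 0]
Event 4: SEND 3->1: VV[3][3]++ -> VV[3]=[0, 0, 0, 1], msg_vec=[0, 0, 0, 1]; VV[1]=max(VV[1],msg_vec) then VV[1][1]++ -> VV[1]=[0, 2, 0, 1]
Event 5: SEND 1->3: VV[1][1]++ -> VV[1]=[0, 3, 0, 1], msg_vec=[0, 3, 0, 1]; VV[3]=max(VV[3],msg_vec) then VV[3][3]++ -> VV[3]=[0, 3, 0, 2]
Event 6: LOCAL 2: VV[2][2]++ -> VV[2]=[0, 0, 1, 0]
Event 7: SEND 3->0: VV[3][3]++ -> VV[3]=[0, 3, 0, 3], msg_vec=[0, 3, 0, 3]; VV[0]=max(VV[0],msg_vec) then VV[0][0]++ -> VV[0]=[4, 3, 0, 3]
Event 8: LOCAL 1: VV[1][1]++ -> VV[1]=[0, 4, 0, 1]
Event 6 stamp: [0, 0, 1, 0]
Event 8 stamp: [0, 4, 0, 1]
[0, 0, 1, 0] <= [0, 4, 0, 1]? False. Equal? False. Happens-before: False

Answer: no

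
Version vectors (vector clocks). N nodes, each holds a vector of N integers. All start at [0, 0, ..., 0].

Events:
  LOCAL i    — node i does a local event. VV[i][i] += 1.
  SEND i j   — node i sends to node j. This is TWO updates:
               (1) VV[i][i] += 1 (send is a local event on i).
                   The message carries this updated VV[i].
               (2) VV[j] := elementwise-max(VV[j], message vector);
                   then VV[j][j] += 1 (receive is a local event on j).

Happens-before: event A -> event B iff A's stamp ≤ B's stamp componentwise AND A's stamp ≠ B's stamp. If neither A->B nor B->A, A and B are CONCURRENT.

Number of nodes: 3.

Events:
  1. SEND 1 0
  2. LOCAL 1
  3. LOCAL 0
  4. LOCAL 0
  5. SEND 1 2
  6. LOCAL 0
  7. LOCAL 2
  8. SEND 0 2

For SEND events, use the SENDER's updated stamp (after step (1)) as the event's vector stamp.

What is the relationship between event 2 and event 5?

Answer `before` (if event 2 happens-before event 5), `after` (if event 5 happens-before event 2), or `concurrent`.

Initial: VV[0]=[0, 0, 0]
Initial: VV[1]=[0, 0, 0]
Initial: VV[2]=[0, 0, 0]
Event 1: SEND 1->0: VV[1][1]++ -> VV[1]=[0, 1, 0], msg_vec=[0, 1, 0]; VV[0]=max(VV[0],msg_vec) then VV[0][0]++ -> VV[0]=[1, 1, 0]
Event 2: LOCAL 1: VV[1][1]++ -> VV[1]=[0, 2, 0]
Event 3: LOCAL 0: VV[0][0]++ -> VV[0]=[2, 1, 0]
Event 4: LOCAL 0: VV[0][0]++ -> VV[0]=[3, 1, 0]
Event 5: SEND 1->2: VV[1][1]++ -> VV[1]=[0, 3, 0], msg_vec=[0, 3, 0]; VV[2]=max(VV[2],msg_vec) then VV[2][2]++ -> VV[2]=[0, 3, 1]
Event 6: LOCAL 0: VV[0][0]++ -> VV[0]=[4, 1, 0]
Event 7: LOCAL 2: VV[2][2]++ -> VV[2]=[0, 3, 2]
Event 8: SEND 0->2: VV[0][0]++ -> VV[0]=[5, 1, 0], msg_vec=[5, 1, 0]; VV[2]=max(VV[2],msg_vec) then VV[2][2]++ -> VV[2]=[5, 3, 3]
Event 2 stamp: [0, 2, 0]
Event 5 stamp: [0, 3, 0]
[0, 2, 0] <= [0, 3, 0]? True
[0, 3, 0] <= [0, 2, 0]? False
Relation: before

Answer: before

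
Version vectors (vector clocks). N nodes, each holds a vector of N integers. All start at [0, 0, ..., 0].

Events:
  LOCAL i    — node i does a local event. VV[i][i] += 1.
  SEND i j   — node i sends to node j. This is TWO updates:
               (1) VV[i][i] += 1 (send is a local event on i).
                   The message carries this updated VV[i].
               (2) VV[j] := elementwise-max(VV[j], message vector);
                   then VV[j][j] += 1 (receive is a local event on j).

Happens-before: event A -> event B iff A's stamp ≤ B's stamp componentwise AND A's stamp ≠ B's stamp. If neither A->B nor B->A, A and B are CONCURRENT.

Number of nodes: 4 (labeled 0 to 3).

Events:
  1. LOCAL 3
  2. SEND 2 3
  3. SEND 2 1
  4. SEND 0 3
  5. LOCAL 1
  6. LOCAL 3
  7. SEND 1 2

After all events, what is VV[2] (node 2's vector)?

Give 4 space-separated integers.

Initial: VV[0]=[0, 0, 0, 0]
Initial: VV[1]=[0, 0, 0, 0]
Initial: VV[2]=[0, 0, 0, 0]
Initial: VV[3]=[0, 0, 0, 0]
Event 1: LOCAL 3: VV[3][3]++ -> VV[3]=[0, 0, 0, 1]
Event 2: SEND 2->3: VV[2][2]++ -> VV[2]=[0, 0, 1, 0], msg_vec=[0, 0, 1, 0]; VV[3]=max(VV[3],msg_vec) then VV[3][3]++ -> VV[3]=[0, 0, 1, 2]
Event 3: SEND 2->1: VV[2][2]++ -> VV[2]=[0, 0, 2, 0], msg_vec=[0, 0, 2, 0]; VV[1]=max(VV[1],msg_vec) then VV[1][1]++ -> VV[1]=[0, 1, 2, 0]
Event 4: SEND 0->3: VV[0][0]++ -> VV[0]=[1, 0, 0, 0], msg_vec=[1, 0, 0, 0]; VV[3]=max(VV[3],msg_vec) then VV[3][3]++ -> VV[3]=[1, 0, 1, 3]
Event 5: LOCAL 1: VV[1][1]++ -> VV[1]=[0, 2, 2, 0]
Event 6: LOCAL 3: VV[3][3]++ -> VV[3]=[1, 0, 1, 4]
Event 7: SEND 1->2: VV[1][1]++ -> VV[1]=[0, 3, 2, 0], msg_vec=[0, 3, 2, 0]; VV[2]=max(VV[2],msg_vec) then VV[2][2]++ -> VV[2]=[0, 3, 3, 0]
Final vectors: VV[0]=[1, 0, 0, 0]; VV[1]=[0, 3, 2, 0]; VV[2]=[0, 3, 3, 0]; VV[3]=[1, 0, 1, 4]

Answer: 0 3 3 0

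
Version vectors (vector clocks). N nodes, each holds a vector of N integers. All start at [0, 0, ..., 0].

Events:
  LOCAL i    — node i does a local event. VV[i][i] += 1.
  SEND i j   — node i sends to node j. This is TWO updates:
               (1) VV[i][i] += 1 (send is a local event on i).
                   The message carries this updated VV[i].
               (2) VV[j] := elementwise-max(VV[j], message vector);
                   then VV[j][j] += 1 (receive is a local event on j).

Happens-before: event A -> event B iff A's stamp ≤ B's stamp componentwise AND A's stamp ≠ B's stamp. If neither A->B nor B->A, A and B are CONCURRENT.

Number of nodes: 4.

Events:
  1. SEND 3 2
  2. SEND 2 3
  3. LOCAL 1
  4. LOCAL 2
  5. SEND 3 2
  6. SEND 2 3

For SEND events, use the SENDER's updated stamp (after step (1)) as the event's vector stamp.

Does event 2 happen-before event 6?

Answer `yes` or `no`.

Answer: yes

Derivation:
Initial: VV[0]=[0, 0, 0, 0]
Initial: VV[1]=[0, 0, 0, 0]
Initial: VV[2]=[0, 0, 0, 0]
Initial: VV[3]=[0, 0, 0, 0]
Event 1: SEND 3->2: VV[3][3]++ -> VV[3]=[0, 0, 0, 1], msg_vec=[0, 0, 0, 1]; VV[2]=max(VV[2],msg_vec) then VV[2][2]++ -> VV[2]=[0, 0, 1, 1]
Event 2: SEND 2->3: VV[2][2]++ -> VV[2]=[0, 0, 2, 1], msg_vec=[0, 0, 2, 1]; VV[3]=max(VV[3],msg_vec) then VV[3][3]++ -> VV[3]=[0, 0, 2, 2]
Event 3: LOCAL 1: VV[1][1]++ -> VV[1]=[0, 1, 0, 0]
Event 4: LOCAL 2: VV[2][2]++ -> VV[2]=[0, 0, 3, 1]
Event 5: SEND 3->2: VV[3][3]++ -> VV[3]=[0, 0, 2, 3], msg_vec=[0, 0, 2, 3]; VV[2]=max(VV[2],msg_vec) then VV[2][2]++ -> VV[2]=[0, 0, 4, 3]
Event 6: SEND 2->3: VV[2][2]++ -> VV[2]=[0, 0, 5, 3], msg_vec=[0, 0, 5, 3]; VV[3]=max(VV[3],msg_vec) then VV[3][3]++ -> VV[3]=[0, 0, 5, 4]
Event 2 stamp: [0, 0, 2, 1]
Event 6 stamp: [0, 0, 5, 3]
[0, 0, 2, 1] <= [0, 0, 5, 3]? True. Equal? False. Happens-before: True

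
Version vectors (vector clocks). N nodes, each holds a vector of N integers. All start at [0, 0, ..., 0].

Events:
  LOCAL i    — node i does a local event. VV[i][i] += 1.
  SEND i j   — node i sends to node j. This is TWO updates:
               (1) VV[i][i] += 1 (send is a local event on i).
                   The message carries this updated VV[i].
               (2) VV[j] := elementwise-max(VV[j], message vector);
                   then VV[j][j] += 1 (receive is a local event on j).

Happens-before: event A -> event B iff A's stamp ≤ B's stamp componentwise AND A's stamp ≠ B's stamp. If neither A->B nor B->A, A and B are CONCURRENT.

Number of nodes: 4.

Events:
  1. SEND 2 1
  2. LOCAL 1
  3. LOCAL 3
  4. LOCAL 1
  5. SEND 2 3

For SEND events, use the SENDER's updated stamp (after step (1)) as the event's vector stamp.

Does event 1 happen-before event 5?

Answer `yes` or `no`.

Answer: yes

Derivation:
Initial: VV[0]=[0, 0, 0, 0]
Initial: VV[1]=[0, 0, 0, 0]
Initial: VV[2]=[0, 0, 0, 0]
Initial: VV[3]=[0, 0, 0, 0]
Event 1: SEND 2->1: VV[2][2]++ -> VV[2]=[0, 0, 1, 0], msg_vec=[0, 0, 1, 0]; VV[1]=max(VV[1],msg_vec) then VV[1][1]++ -> VV[1]=[0, 1, 1, 0]
Event 2: LOCAL 1: VV[1][1]++ -> VV[1]=[0, 2, 1, 0]
Event 3: LOCAL 3: VV[3][3]++ -> VV[3]=[0, 0, 0, 1]
Event 4: LOCAL 1: VV[1][1]++ -> VV[1]=[0, 3, 1, 0]
Event 5: SEND 2->3: VV[2][2]++ -> VV[2]=[0, 0, 2, 0], msg_vec=[0, 0, 2, 0]; VV[3]=max(VV[3],msg_vec) then VV[3][3]++ -> VV[3]=[0, 0, 2, 2]
Event 1 stamp: [0, 0, 1, 0]
Event 5 stamp: [0, 0, 2, 0]
[0, 0, 1, 0] <= [0, 0, 2, 0]? True. Equal? False. Happens-before: True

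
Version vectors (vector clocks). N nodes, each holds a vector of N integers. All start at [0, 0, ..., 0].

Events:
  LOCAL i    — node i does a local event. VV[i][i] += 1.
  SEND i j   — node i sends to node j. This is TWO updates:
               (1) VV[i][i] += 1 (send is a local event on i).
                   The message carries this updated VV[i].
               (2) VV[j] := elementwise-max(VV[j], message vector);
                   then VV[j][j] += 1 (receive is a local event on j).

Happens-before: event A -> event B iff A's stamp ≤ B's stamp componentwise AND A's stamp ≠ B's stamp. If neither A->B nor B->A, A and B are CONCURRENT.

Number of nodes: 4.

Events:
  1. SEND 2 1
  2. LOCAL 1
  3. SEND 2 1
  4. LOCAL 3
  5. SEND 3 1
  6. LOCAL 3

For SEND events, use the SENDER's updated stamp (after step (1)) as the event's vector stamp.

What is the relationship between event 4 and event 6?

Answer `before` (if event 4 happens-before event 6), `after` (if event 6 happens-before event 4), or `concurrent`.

Answer: before

Derivation:
Initial: VV[0]=[0, 0, 0, 0]
Initial: VV[1]=[0, 0, 0, 0]
Initial: VV[2]=[0, 0, 0, 0]
Initial: VV[3]=[0, 0, 0, 0]
Event 1: SEND 2->1: VV[2][2]++ -> VV[2]=[0, 0, 1, 0], msg_vec=[0, 0, 1, 0]; VV[1]=max(VV[1],msg_vec) then VV[1][1]++ -> VV[1]=[0, 1, 1, 0]
Event 2: LOCAL 1: VV[1][1]++ -> VV[1]=[0, 2, 1, 0]
Event 3: SEND 2->1: VV[2][2]++ -> VV[2]=[0, 0, 2, 0], msg_vec=[0, 0, 2, 0]; VV[1]=max(VV[1],msg_vec) then VV[1][1]++ -> VV[1]=[0, 3, 2, 0]
Event 4: LOCAL 3: VV[3][3]++ -> VV[3]=[0, 0, 0, 1]
Event 5: SEND 3->1: VV[3][3]++ -> VV[3]=[0, 0, 0, 2], msg_vec=[0, 0, 0, 2]; VV[1]=max(VV[1],msg_vec) then VV[1][1]++ -> VV[1]=[0, 4, 2, 2]
Event 6: LOCAL 3: VV[3][3]++ -> VV[3]=[0, 0, 0, 3]
Event 4 stamp: [0, 0, 0, 1]
Event 6 stamp: [0, 0, 0, 3]
[0, 0, 0, 1] <= [0, 0, 0, 3]? True
[0, 0, 0, 3] <= [0, 0, 0, 1]? False
Relation: before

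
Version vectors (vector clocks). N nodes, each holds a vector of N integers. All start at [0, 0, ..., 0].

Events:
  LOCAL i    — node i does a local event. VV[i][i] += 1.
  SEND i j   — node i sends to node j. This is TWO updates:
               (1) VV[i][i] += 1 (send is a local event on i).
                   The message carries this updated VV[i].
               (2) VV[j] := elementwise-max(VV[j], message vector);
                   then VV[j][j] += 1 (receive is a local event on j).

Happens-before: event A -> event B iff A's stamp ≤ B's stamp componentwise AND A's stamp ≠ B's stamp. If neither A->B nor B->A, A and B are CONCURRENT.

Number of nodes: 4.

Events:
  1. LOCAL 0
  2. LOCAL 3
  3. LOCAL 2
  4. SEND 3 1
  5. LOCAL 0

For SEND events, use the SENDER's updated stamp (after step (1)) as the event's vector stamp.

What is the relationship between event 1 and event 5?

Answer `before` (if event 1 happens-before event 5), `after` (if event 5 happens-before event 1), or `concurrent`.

Initial: VV[0]=[0, 0, 0, 0]
Initial: VV[1]=[0, 0, 0, 0]
Initial: VV[2]=[0, 0, 0, 0]
Initial: VV[3]=[0, 0, 0, 0]
Event 1: LOCAL 0: VV[0][0]++ -> VV[0]=[1, 0, 0, 0]
Event 2: LOCAL 3: VV[3][3]++ -> VV[3]=[0, 0, 0, 1]
Event 3: LOCAL 2: VV[2][2]++ -> VV[2]=[0, 0, 1, 0]
Event 4: SEND 3->1: VV[3][3]++ -> VV[3]=[0, 0, 0, 2], msg_vec=[0, 0, 0, 2]; VV[1]=max(VV[1],msg_vec) then VV[1][1]++ -> VV[1]=[0, 1, 0, 2]
Event 5: LOCAL 0: VV[0][0]++ -> VV[0]=[2, 0, 0, 0]
Event 1 stamp: [1, 0, 0, 0]
Event 5 stamp: [2, 0, 0, 0]
[1, 0, 0, 0] <= [2, 0, 0, 0]? True
[2, 0, 0, 0] <= [1, 0, 0, 0]? False
Relation: before

Answer: before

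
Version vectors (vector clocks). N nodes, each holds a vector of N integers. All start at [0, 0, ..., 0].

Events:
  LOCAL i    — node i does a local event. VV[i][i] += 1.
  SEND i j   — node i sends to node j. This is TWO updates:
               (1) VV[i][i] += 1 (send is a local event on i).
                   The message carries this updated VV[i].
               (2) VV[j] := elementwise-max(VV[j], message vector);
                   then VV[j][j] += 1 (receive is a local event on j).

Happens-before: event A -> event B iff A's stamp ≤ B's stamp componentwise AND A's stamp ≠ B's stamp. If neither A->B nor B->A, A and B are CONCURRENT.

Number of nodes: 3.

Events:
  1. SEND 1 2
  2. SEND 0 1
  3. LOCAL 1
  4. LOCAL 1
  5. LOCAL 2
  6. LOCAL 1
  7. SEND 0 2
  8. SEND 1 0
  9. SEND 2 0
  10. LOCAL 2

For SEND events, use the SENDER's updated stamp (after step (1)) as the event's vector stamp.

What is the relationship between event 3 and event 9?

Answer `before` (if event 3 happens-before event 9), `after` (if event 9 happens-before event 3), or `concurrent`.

Initial: VV[0]=[0, 0, 0]
Initial: VV[1]=[0, 0, 0]
Initial: VV[2]=[0, 0, 0]
Event 1: SEND 1->2: VV[1][1]++ -> VV[1]=[0, 1, 0], msg_vec=[0, 1, 0]; VV[2]=max(VV[2],msg_vec) then VV[2][2]++ -> VV[2]=[0, 1, 1]
Event 2: SEND 0->1: VV[0][0]++ -> VV[0]=[1, 0, 0], msg_vec=[1, 0, 0]; VV[1]=max(VV[1],msg_vec) then VV[1][1]++ -> VV[1]=[1, 2, 0]
Event 3: LOCAL 1: VV[1][1]++ -> VV[1]=[1, 3, 0]
Event 4: LOCAL 1: VV[1][1]++ -> VV[1]=[1, 4, 0]
Event 5: LOCAL 2: VV[2][2]++ -> VV[2]=[0, 1, 2]
Event 6: LOCAL 1: VV[1][1]++ -> VV[1]=[1, 5, 0]
Event 7: SEND 0->2: VV[0][0]++ -> VV[0]=[2, 0, 0], msg_vec=[2, 0, 0]; VV[2]=max(VV[2],msg_vec) then VV[2][2]++ -> VV[2]=[2, 1, 3]
Event 8: SEND 1->0: VV[1][1]++ -> VV[1]=[1, 6, 0], msg_vec=[1, 6, 0]; VV[0]=max(VV[0],msg_vec) then VV[0][0]++ -> VV[0]=[3, 6, 0]
Event 9: SEND 2->0: VV[2][2]++ -> VV[2]=[2, 1, 4], msg_vec=[2, 1, 4]; VV[0]=max(VV[0],msg_vec) then VV[0][0]++ -> VV[0]=[4, 6, 4]
Event 10: LOCAL 2: VV[2][2]++ -> VV[2]=[2, 1, 5]
Event 3 stamp: [1, 3, 0]
Event 9 stamp: [2, 1, 4]
[1, 3, 0] <= [2, 1, 4]? False
[2, 1, 4] <= [1, 3, 0]? False
Relation: concurrent

Answer: concurrent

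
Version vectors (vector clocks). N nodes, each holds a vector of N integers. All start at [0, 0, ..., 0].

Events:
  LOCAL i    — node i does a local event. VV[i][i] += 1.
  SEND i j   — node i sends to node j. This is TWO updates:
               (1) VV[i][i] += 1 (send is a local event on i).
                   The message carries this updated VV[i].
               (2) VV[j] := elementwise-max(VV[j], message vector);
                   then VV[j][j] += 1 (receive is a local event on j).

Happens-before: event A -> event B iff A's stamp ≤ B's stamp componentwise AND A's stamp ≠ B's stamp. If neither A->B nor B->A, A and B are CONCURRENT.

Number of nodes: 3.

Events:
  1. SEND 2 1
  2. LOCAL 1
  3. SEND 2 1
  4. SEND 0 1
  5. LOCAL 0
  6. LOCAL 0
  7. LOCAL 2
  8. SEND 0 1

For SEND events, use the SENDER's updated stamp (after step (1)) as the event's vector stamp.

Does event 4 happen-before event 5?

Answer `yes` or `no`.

Initial: VV[0]=[0, 0, 0]
Initial: VV[1]=[0, 0, 0]
Initial: VV[2]=[0, 0, 0]
Event 1: SEND 2->1: VV[2][2]++ -> VV[2]=[0, 0, 1], msg_vec=[0, 0, 1]; VV[1]=max(VV[1],msg_vec) then VV[1][1]++ -> VV[1]=[0, 1, 1]
Event 2: LOCAL 1: VV[1][1]++ -> VV[1]=[0, 2, 1]
Event 3: SEND 2->1: VV[2][2]++ -> VV[2]=[0, 0, 2], msg_vec=[0, 0, 2]; VV[1]=max(VV[1],msg_vec) then VV[1][1]++ -> VV[1]=[0, 3, 2]
Event 4: SEND 0->1: VV[0][0]++ -> VV[0]=[1, 0, 0], msg_vec=[1, 0, 0]; VV[1]=max(VV[1],msg_vec) then VV[1][1]++ -> VV[1]=[1, 4, 2]
Event 5: LOCAL 0: VV[0][0]++ -> VV[0]=[2, 0, 0]
Event 6: LOCAL 0: VV[0][0]++ -> VV[0]=[3, 0, 0]
Event 7: LOCAL 2: VV[2][2]++ -> VV[2]=[0, 0, 3]
Event 8: SEND 0->1: VV[0][0]++ -> VV[0]=[4, 0, 0], msg_vec=[4, 0, 0]; VV[1]=max(VV[1],msg_vec) then VV[1][1]++ -> VV[1]=[4, 5, 2]
Event 4 stamp: [1, 0, 0]
Event 5 stamp: [2, 0, 0]
[1, 0, 0] <= [2, 0, 0]? True. Equal? False. Happens-before: True

Answer: yes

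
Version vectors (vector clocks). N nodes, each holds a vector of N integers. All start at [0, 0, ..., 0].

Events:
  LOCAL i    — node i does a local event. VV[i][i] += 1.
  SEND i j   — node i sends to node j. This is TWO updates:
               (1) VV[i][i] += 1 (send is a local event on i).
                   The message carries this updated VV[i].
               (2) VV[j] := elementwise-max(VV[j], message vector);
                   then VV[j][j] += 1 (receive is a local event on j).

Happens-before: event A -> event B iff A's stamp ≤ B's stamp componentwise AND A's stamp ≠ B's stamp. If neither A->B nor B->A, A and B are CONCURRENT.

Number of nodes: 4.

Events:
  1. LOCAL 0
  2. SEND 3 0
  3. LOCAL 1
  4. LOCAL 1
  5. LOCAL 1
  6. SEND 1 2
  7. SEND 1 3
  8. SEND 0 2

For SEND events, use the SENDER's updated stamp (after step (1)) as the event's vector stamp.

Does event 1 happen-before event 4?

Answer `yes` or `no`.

Initial: VV[0]=[0, 0, 0, 0]
Initial: VV[1]=[0, 0, 0, 0]
Initial: VV[2]=[0, 0, 0, 0]
Initial: VV[3]=[0, 0, 0, 0]
Event 1: LOCAL 0: VV[0][0]++ -> VV[0]=[1, 0, 0, 0]
Event 2: SEND 3->0: VV[3][3]++ -> VV[3]=[0, 0, 0, 1], msg_vec=[0, 0, 0, 1]; VV[0]=max(VV[0],msg_vec) then VV[0][0]++ -> VV[0]=[2, 0, 0, 1]
Event 3: LOCAL 1: VV[1][1]++ -> VV[1]=[0, 1, 0, 0]
Event 4: LOCAL 1: VV[1][1]++ -> VV[1]=[0, 2, 0, 0]
Event 5: LOCAL 1: VV[1][1]++ -> VV[1]=[0, 3, 0, 0]
Event 6: SEND 1->2: VV[1][1]++ -> VV[1]=[0, 4, 0, 0], msg_vec=[0, 4, 0, 0]; VV[2]=max(VV[2],msg_vec) then VV[2][2]++ -> VV[2]=[0, 4, 1, 0]
Event 7: SEND 1->3: VV[1][1]++ -> VV[1]=[0, 5, 0, 0], msg_vec=[0, 5, 0, 0]; VV[3]=max(VV[3],msg_vec) then VV[3][3]++ -> VV[3]=[0, 5, 0, 2]
Event 8: SEND 0->2: VV[0][0]++ -> VV[0]=[3, 0, 0, 1], msg_vec=[3, 0, 0, 1]; VV[2]=max(VV[2],msg_vec) then VV[2][2]++ -> VV[2]=[3, 4, 2, 1]
Event 1 stamp: [1, 0, 0, 0]
Event 4 stamp: [0, 2, 0, 0]
[1, 0, 0, 0] <= [0, 2, 0, 0]? False. Equal? False. Happens-before: False

Answer: no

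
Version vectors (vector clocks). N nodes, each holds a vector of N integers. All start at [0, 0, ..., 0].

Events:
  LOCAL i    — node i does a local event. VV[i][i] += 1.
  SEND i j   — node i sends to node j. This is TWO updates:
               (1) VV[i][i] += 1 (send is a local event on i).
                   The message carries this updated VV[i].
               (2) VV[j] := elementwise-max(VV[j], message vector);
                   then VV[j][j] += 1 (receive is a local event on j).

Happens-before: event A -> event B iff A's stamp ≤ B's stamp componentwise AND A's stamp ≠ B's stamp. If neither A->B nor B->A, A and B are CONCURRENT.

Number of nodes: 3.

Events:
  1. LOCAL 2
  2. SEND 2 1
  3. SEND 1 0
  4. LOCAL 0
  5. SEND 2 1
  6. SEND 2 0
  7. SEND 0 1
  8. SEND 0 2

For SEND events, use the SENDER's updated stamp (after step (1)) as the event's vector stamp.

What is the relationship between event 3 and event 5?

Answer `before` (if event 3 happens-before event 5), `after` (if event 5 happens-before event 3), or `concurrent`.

Initial: VV[0]=[0, 0, 0]
Initial: VV[1]=[0, 0, 0]
Initial: VV[2]=[0, 0, 0]
Event 1: LOCAL 2: VV[2][2]++ -> VV[2]=[0, 0, 1]
Event 2: SEND 2->1: VV[2][2]++ -> VV[2]=[0, 0, 2], msg_vec=[0, 0, 2]; VV[1]=max(VV[1],msg_vec) then VV[1][1]++ -> VV[1]=[0, 1, 2]
Event 3: SEND 1->0: VV[1][1]++ -> VV[1]=[0, 2, 2], msg_vec=[0, 2, 2]; VV[0]=max(VV[0],msg_vec) then VV[0][0]++ -> VV[0]=[1, 2, 2]
Event 4: LOCAL 0: VV[0][0]++ -> VV[0]=[2, 2, 2]
Event 5: SEND 2->1: VV[2][2]++ -> VV[2]=[0, 0, 3], msg_vec=[0, 0, 3]; VV[1]=max(VV[1],msg_vec) then VV[1][1]++ -> VV[1]=[0, 3, 3]
Event 6: SEND 2->0: VV[2][2]++ -> VV[2]=[0, 0, 4], msg_vec=[0, 0, 4]; VV[0]=max(VV[0],msg_vec) then VV[0][0]++ -> VV[0]=[3, 2, 4]
Event 7: SEND 0->1: VV[0][0]++ -> VV[0]=[4, 2, 4], msg_vec=[4, 2, 4]; VV[1]=max(VV[1],msg_vec) then VV[1][1]++ -> VV[1]=[4, 4, 4]
Event 8: SEND 0->2: VV[0][0]++ -> VV[0]=[5, 2, 4], msg_vec=[5, 2, 4]; VV[2]=max(VV[2],msg_vec) then VV[2][2]++ -> VV[2]=[5, 2, 5]
Event 3 stamp: [0, 2, 2]
Event 5 stamp: [0, 0, 3]
[0, 2, 2] <= [0, 0, 3]? False
[0, 0, 3] <= [0, 2, 2]? False
Relation: concurrent

Answer: concurrent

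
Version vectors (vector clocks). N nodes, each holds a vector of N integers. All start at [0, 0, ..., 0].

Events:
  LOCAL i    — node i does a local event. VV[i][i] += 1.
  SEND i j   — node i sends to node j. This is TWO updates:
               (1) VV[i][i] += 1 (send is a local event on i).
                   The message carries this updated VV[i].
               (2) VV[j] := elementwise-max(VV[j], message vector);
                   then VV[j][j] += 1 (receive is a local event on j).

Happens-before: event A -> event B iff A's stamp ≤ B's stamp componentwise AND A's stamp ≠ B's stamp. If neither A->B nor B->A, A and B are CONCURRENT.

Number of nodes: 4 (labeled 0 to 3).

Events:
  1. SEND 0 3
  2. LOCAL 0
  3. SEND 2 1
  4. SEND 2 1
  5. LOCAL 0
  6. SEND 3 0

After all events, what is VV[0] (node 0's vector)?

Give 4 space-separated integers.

Answer: 4 0 0 2

Derivation:
Initial: VV[0]=[0, 0, 0, 0]
Initial: VV[1]=[0, 0, 0, 0]
Initial: VV[2]=[0, 0, 0, 0]
Initial: VV[3]=[0, 0, 0, 0]
Event 1: SEND 0->3: VV[0][0]++ -> VV[0]=[1, 0, 0, 0], msg_vec=[1, 0, 0, 0]; VV[3]=max(VV[3],msg_vec) then VV[3][3]++ -> VV[3]=[1, 0, 0, 1]
Event 2: LOCAL 0: VV[0][0]++ -> VV[0]=[2, 0, 0, 0]
Event 3: SEND 2->1: VV[2][2]++ -> VV[2]=[0, 0, 1, 0], msg_vec=[0, 0, 1, 0]; VV[1]=max(VV[1],msg_vec) then VV[1][1]++ -> VV[1]=[0, 1, 1, 0]
Event 4: SEND 2->1: VV[2][2]++ -> VV[2]=[0, 0, 2, 0], msg_vec=[0, 0, 2, 0]; VV[1]=max(VV[1],msg_vec) then VV[1][1]++ -> VV[1]=[0, 2, 2, 0]
Event 5: LOCAL 0: VV[0][0]++ -> VV[0]=[3, 0, 0, 0]
Event 6: SEND 3->0: VV[3][3]++ -> VV[3]=[1, 0, 0, 2], msg_vec=[1, 0, 0, 2]; VV[0]=max(VV[0],msg_vec) then VV[0][0]++ -> VV[0]=[4, 0, 0, 2]
Final vectors: VV[0]=[4, 0, 0, 2]; VV[1]=[0, 2, 2, 0]; VV[2]=[0, 0, 2, 0]; VV[3]=[1, 0, 0, 2]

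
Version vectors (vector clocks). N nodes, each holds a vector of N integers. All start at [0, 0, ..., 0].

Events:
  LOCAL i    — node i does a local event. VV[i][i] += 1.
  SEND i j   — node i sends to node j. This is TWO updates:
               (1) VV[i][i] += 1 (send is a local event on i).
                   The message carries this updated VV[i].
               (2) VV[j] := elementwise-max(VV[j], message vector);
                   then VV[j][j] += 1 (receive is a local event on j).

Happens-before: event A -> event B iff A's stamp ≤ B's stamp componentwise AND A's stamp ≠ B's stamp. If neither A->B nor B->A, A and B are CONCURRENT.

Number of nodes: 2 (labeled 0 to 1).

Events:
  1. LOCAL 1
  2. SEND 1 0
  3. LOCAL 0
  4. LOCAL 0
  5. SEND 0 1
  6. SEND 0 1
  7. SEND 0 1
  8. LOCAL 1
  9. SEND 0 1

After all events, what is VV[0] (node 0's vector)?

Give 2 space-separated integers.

Initial: VV[0]=[0, 0]
Initial: VV[1]=[0, 0]
Event 1: LOCAL 1: VV[1][1]++ -> VV[1]=[0, 1]
Event 2: SEND 1->0: VV[1][1]++ -> VV[1]=[0, 2], msg_vec=[0, 2]; VV[0]=max(VV[0],msg_vec) then VV[0][0]++ -> VV[0]=[1, 2]
Event 3: LOCAL 0: VV[0][0]++ -> VV[0]=[2, 2]
Event 4: LOCAL 0: VV[0][0]++ -> VV[0]=[3, 2]
Event 5: SEND 0->1: VV[0][0]++ -> VV[0]=[4, 2], msg_vec=[4, 2]; VV[1]=max(VV[1],msg_vec) then VV[1][1]++ -> VV[1]=[4, 3]
Event 6: SEND 0->1: VV[0][0]++ -> VV[0]=[5, 2], msg_vec=[5, 2]; VV[1]=max(VV[1],msg_vec) then VV[1][1]++ -> VV[1]=[5, 4]
Event 7: SEND 0->1: VV[0][0]++ -> VV[0]=[6, 2], msg_vec=[6, 2]; VV[1]=max(VV[1],msg_vec) then VV[1][1]++ -> VV[1]=[6, 5]
Event 8: LOCAL 1: VV[1][1]++ -> VV[1]=[6, 6]
Event 9: SEND 0->1: VV[0][0]++ -> VV[0]=[7, 2], msg_vec=[7, 2]; VV[1]=max(VV[1],msg_vec) then VV[1][1]++ -> VV[1]=[7, 7]
Final vectors: VV[0]=[7, 2]; VV[1]=[7, 7]

Answer: 7 2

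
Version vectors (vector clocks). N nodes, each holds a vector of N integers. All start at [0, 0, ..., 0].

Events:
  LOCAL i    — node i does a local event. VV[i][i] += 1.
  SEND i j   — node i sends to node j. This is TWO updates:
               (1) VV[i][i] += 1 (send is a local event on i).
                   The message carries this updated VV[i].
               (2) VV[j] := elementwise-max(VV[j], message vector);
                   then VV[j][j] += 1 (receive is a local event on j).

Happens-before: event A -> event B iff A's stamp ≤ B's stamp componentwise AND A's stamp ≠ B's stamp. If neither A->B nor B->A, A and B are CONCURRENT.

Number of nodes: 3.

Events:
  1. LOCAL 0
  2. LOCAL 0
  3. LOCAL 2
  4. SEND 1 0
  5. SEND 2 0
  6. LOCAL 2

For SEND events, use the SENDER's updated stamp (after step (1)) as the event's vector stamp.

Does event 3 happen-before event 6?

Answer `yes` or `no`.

Initial: VV[0]=[0, 0, 0]
Initial: VV[1]=[0, 0, 0]
Initial: VV[2]=[0, 0, 0]
Event 1: LOCAL 0: VV[0][0]++ -> VV[0]=[1, 0, 0]
Event 2: LOCAL 0: VV[0][0]++ -> VV[0]=[2, 0, 0]
Event 3: LOCAL 2: VV[2][2]++ -> VV[2]=[0, 0, 1]
Event 4: SEND 1->0: VV[1][1]++ -> VV[1]=[0, 1, 0], msg_vec=[0, 1, 0]; VV[0]=max(VV[0],msg_vec) then VV[0][0]++ -> VV[0]=[3, 1, 0]
Event 5: SEND 2->0: VV[2][2]++ -> VV[2]=[0, 0, 2], msg_vec=[0, 0, 2]; VV[0]=max(VV[0],msg_vec) then VV[0][0]++ -> VV[0]=[4, 1, 2]
Event 6: LOCAL 2: VV[2][2]++ -> VV[2]=[0, 0, 3]
Event 3 stamp: [0, 0, 1]
Event 6 stamp: [0, 0, 3]
[0, 0, 1] <= [0, 0, 3]? True. Equal? False. Happens-before: True

Answer: yes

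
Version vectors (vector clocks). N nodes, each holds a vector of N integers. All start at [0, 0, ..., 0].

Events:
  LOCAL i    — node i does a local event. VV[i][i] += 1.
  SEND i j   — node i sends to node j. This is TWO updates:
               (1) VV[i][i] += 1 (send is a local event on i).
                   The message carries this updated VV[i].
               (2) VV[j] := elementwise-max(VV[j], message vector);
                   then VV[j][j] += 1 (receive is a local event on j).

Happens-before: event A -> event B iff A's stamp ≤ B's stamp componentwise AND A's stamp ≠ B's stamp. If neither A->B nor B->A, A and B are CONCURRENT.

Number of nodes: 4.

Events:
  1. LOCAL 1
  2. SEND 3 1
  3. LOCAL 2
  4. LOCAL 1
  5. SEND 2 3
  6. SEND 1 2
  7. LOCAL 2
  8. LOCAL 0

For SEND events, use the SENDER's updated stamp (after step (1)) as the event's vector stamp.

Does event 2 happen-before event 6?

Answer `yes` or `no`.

Initial: VV[0]=[0, 0, 0, 0]
Initial: VV[1]=[0, 0, 0, 0]
Initial: VV[2]=[0, 0, 0, 0]
Initial: VV[3]=[0, 0, 0, 0]
Event 1: LOCAL 1: VV[1][1]++ -> VV[1]=[0, 1, 0, 0]
Event 2: SEND 3->1: VV[3][3]++ -> VV[3]=[0, 0, 0, 1], msg_vec=[0, 0, 0, 1]; VV[1]=max(VV[1],msg_vec) then VV[1][1]++ -> VV[1]=[0, 2, 0, 1]
Event 3: LOCAL 2: VV[2][2]++ -> VV[2]=[0, 0, 1, 0]
Event 4: LOCAL 1: VV[1][1]++ -> VV[1]=[0, 3, 0, 1]
Event 5: SEND 2->3: VV[2][2]++ -> VV[2]=[0, 0, 2, 0], msg_vec=[0, 0, 2, 0]; VV[3]=max(VV[3],msg_vec) then VV[3][3]++ -> VV[3]=[0, 0, 2, 2]
Event 6: SEND 1->2: VV[1][1]++ -> VV[1]=[0, 4, 0, 1], msg_vec=[0, 4, 0, 1]; VV[2]=max(VV[2],msg_vec) then VV[2][2]++ -> VV[2]=[0, 4, 3, 1]
Event 7: LOCAL 2: VV[2][2]++ -> VV[2]=[0, 4, 4, 1]
Event 8: LOCAL 0: VV[0][0]++ -> VV[0]=[1, 0, 0, 0]
Event 2 stamp: [0, 0, 0, 1]
Event 6 stamp: [0, 4, 0, 1]
[0, 0, 0, 1] <= [0, 4, 0, 1]? True. Equal? False. Happens-before: True

Answer: yes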